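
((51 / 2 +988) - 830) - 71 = 225 / 2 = 112.50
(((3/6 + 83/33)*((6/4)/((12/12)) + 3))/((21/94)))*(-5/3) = -46765/462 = -101.22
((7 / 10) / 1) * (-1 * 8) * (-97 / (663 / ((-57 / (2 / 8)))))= -206416 / 1105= -186.80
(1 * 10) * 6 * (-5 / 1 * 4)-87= -1287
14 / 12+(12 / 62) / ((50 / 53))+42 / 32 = 99857 / 37200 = 2.68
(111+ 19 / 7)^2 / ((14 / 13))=4118504 / 343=12007.30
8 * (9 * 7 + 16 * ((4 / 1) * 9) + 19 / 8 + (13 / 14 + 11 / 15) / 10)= 2694473 / 525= 5132.33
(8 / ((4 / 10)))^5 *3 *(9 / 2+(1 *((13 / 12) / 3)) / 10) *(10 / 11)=1306400000 / 33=39587878.79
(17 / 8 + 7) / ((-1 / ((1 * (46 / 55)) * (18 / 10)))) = -15111 / 1100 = -13.74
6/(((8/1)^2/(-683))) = -2049/32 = -64.03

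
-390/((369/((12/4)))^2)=-130/5043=-0.03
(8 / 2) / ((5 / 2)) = 8 / 5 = 1.60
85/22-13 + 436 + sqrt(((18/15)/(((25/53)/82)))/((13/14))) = 2 * sqrt(5932290)/325 + 9391/22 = 441.85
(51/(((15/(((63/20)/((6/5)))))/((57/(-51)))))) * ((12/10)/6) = -399/200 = -2.00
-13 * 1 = -13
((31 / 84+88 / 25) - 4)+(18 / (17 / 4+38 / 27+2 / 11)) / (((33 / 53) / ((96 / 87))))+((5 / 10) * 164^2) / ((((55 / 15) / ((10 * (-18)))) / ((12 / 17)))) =-5259187633614169 / 11285805300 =-466000.21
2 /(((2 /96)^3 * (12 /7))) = 129024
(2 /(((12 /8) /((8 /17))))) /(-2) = -16 /51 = -0.31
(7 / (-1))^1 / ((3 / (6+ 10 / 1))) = -112 / 3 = -37.33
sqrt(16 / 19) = 4 *sqrt(19) / 19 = 0.92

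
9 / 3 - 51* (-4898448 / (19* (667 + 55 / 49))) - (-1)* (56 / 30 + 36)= 91999811383 / 4665165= 19720.59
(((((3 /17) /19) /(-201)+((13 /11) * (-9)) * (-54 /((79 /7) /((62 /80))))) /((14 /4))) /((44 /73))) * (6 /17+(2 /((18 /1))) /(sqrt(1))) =76889561621869 /8862153105960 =8.68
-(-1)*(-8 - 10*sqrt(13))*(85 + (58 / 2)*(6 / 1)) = -2590*sqrt(13) - 2072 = -11410.38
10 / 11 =0.91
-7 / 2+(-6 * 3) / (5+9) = -67 / 14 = -4.79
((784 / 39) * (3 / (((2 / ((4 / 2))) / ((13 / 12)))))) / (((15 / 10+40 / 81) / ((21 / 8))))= 27783 / 323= 86.02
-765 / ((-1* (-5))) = -153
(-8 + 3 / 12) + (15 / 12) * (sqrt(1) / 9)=-137 / 18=-7.61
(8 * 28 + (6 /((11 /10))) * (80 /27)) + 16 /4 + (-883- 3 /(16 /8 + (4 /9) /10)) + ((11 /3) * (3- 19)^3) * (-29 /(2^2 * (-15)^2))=-106817003 /683100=-156.37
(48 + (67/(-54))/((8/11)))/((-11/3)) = -19999/1584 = -12.63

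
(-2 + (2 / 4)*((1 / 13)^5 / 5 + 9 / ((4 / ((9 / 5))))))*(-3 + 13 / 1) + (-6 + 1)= -7054563 / 1485172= -4.75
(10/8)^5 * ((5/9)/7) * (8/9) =15625/72576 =0.22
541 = 541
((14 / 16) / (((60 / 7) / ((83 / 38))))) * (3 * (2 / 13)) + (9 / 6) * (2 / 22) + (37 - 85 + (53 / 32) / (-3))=-31503817 / 652080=-48.31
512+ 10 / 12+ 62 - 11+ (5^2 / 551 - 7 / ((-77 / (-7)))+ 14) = 20991995 / 36366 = 577.24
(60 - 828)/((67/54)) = -41472/67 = -618.99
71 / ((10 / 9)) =639 / 10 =63.90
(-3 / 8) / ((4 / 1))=-3 / 32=-0.09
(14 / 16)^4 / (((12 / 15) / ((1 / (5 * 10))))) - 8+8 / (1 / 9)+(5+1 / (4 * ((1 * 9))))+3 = 106230889 / 1474560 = 72.04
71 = 71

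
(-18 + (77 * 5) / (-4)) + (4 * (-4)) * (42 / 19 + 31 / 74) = -439575 / 2812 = -156.32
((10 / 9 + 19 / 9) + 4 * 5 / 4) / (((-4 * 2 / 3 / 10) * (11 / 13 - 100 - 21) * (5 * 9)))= 481 / 84348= 0.01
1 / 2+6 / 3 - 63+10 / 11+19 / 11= -1273 / 22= -57.86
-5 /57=-0.09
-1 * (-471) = 471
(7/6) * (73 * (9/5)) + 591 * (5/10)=2244/5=448.80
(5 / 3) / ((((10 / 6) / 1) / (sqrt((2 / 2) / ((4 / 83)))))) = sqrt(83) / 2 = 4.56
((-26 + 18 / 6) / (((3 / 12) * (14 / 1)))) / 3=-46 / 21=-2.19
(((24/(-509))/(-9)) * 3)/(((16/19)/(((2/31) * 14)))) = 266/15779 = 0.02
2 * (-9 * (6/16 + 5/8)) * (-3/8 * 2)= 27/2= 13.50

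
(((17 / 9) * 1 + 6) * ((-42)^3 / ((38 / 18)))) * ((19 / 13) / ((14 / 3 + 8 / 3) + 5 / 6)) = -644112 / 13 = -49547.08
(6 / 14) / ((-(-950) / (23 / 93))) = 23 / 206150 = 0.00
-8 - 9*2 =-26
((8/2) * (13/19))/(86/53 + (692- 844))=-1378/75715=-0.02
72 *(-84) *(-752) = 4548096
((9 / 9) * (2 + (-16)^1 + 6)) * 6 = -48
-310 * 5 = -1550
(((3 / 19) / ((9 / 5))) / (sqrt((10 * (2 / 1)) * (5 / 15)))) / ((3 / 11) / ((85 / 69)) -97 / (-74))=34595 * sqrt(15) / 6042741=0.02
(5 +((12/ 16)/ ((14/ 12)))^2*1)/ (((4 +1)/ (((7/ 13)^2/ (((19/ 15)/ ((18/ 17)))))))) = 28647/ 109174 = 0.26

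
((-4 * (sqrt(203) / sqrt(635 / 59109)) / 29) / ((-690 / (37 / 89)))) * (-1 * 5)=-74 * sqrt(7619445645) / 113086515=-0.06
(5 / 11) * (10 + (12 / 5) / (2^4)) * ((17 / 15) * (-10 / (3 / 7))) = -24157 / 198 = -122.01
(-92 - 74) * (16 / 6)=-1328 / 3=-442.67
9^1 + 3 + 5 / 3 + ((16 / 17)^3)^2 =1039971977 / 72412707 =14.36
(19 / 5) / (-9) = -19 / 45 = -0.42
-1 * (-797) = 797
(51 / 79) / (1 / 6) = 306 / 79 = 3.87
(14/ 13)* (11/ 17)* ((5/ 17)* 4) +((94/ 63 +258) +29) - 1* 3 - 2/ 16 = 541902845/ 1893528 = 286.19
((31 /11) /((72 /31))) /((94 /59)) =56699 /74448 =0.76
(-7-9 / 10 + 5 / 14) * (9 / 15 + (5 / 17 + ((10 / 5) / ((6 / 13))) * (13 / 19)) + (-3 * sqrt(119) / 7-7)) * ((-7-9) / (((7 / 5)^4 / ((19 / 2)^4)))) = -12901779000 * sqrt(119) / 117649-32805225200 / 40817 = -2000000.26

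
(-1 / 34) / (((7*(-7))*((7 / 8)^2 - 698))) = -32 / 37170959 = -0.00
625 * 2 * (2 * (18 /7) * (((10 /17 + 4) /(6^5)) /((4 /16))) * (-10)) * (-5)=812500 /1071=758.64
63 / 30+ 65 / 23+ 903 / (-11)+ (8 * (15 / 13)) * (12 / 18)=-2335551 / 32890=-71.01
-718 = -718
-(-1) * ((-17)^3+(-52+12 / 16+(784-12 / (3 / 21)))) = -4264.25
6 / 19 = 0.32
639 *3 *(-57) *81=-8850789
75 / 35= 15 / 7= 2.14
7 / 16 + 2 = 39 / 16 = 2.44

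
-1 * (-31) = 31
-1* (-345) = 345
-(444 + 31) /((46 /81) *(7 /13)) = -500175 /322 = -1553.34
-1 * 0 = 0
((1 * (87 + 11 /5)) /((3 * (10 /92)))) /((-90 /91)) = -933478 /3375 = -276.59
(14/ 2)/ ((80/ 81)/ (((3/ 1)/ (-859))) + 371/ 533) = -906633/ 36537607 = -0.02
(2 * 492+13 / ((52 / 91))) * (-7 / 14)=-503.38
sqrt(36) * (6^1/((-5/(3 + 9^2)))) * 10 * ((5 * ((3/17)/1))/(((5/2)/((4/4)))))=-36288/17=-2134.59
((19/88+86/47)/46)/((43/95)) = 803795/8181008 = 0.10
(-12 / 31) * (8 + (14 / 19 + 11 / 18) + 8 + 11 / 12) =-403 / 57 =-7.07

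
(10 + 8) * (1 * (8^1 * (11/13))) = 1584/13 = 121.85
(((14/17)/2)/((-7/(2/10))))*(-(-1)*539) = -539/85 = -6.34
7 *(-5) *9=-315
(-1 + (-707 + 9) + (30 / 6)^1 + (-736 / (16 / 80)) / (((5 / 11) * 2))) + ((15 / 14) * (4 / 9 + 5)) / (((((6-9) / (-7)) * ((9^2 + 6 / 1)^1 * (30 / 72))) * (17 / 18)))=-2337610 / 493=-4741.60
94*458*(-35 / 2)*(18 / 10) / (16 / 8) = -678069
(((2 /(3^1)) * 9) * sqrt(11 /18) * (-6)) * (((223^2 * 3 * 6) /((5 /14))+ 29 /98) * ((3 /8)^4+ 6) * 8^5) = -726754736221272 * sqrt(22) /245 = -13913395380810.50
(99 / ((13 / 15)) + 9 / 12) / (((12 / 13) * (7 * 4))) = 1993 / 448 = 4.45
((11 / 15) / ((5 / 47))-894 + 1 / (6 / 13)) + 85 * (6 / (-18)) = -136991 / 150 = -913.27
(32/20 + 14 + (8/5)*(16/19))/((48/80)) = 1610/57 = 28.25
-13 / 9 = -1.44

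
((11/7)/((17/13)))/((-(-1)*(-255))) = -143/30345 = -0.00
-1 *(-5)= 5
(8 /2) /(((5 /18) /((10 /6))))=24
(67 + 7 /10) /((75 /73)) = 65.89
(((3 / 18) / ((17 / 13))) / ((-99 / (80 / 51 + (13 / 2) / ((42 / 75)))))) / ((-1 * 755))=0.00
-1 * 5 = -5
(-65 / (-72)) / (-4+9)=13 / 72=0.18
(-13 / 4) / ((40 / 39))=-507 / 160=-3.17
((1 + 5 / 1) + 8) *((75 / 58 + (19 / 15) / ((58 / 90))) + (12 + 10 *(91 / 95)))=191597 / 551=347.73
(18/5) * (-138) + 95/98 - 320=-815.83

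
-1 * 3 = -3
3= 3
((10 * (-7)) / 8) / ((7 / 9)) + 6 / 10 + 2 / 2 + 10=7 / 20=0.35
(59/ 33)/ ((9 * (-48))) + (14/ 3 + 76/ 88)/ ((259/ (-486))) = -38331521/ 3692304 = -10.38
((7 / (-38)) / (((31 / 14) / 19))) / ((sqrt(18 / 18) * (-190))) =0.01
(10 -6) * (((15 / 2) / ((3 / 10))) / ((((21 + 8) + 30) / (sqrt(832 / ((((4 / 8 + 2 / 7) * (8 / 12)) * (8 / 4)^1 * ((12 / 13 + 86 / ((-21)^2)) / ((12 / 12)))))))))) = 21840 * sqrt(740355) / 416009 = 45.17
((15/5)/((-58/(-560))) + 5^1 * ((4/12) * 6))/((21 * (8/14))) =565/174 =3.25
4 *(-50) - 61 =-261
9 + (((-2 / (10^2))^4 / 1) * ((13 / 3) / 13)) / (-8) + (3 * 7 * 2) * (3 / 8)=3712499999 / 150000000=24.75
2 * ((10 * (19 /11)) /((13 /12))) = 4560 /143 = 31.89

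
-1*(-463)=463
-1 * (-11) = 11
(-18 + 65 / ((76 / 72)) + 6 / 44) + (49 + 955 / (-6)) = -41665 / 627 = -66.45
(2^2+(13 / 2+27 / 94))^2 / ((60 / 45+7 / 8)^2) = 148060224 / 6205081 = 23.86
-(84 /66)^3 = -2744 /1331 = -2.06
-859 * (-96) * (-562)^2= 26045759616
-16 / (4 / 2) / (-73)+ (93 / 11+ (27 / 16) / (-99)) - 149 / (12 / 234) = -3383641 / 1168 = -2896.95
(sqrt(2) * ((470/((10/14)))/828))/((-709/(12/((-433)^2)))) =-658 * sqrt(2)/9172149369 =-0.00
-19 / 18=-1.06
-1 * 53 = -53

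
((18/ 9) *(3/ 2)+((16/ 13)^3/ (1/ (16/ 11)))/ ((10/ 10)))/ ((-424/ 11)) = -138037/ 931528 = -0.15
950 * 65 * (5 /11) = 308750 /11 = 28068.18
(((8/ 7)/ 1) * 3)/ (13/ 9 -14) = -216/ 791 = -0.27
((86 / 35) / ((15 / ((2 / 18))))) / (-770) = -43 / 1819125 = -0.00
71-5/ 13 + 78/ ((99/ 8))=76.92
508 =508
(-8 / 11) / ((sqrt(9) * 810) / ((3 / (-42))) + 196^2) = -2 / 12089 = -0.00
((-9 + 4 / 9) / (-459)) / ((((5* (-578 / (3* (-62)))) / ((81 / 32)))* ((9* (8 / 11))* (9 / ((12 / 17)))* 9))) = 26257 / 6494592960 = 0.00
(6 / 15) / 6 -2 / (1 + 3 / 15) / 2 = -23 / 30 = -0.77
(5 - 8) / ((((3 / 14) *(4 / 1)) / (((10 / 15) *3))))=-7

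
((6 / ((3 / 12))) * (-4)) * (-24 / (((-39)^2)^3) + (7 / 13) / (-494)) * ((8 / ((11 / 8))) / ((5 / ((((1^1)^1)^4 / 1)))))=9949709312 / 81713049561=0.12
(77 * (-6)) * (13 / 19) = -6006 / 19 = -316.11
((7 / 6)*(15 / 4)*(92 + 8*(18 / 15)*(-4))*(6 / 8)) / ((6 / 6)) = 1407 / 8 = 175.88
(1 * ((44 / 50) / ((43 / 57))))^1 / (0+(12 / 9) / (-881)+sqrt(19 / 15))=13257288 / 9511835855+2919917682 * sqrt(285) / 47559179275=1.04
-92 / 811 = -0.11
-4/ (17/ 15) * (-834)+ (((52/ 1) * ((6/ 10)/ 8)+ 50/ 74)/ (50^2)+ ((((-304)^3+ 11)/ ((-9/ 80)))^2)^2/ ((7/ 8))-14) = 3210132157719587873012619449906030721541774987/ 722202075000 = 4444922368465346590166775000000000.00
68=68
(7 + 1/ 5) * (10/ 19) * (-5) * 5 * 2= -3600/ 19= -189.47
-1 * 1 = -1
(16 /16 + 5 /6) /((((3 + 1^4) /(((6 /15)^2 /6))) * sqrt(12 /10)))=11 * sqrt(30) /5400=0.01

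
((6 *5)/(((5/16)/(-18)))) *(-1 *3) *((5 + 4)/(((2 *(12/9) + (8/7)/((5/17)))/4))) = 1224720/43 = 28481.86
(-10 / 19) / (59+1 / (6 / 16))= -6 / 703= -0.01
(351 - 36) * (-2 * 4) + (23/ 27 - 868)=-91453/ 27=-3387.15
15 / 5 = 3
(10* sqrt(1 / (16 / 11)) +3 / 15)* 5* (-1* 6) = -75* sqrt(11) - 6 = -254.75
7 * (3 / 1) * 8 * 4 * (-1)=-672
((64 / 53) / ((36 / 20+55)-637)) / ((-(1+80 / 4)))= 320 / 3228813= 0.00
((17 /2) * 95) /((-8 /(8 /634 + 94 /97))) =-24375195 /245992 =-99.09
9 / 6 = 3 / 2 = 1.50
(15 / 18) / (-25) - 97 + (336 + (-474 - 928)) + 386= -23311 / 30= -777.03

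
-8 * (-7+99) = -736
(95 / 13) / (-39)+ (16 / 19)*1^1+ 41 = 401260 / 9633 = 41.65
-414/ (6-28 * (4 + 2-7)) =-207/ 17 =-12.18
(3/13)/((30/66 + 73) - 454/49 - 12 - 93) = -1617/285961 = -0.01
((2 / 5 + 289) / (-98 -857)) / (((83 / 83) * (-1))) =1447 / 4775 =0.30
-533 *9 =-4797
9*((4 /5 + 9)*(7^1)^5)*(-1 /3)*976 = -2411333904 /5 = -482266780.80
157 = 157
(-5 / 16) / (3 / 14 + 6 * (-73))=0.00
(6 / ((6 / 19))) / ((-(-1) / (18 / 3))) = 114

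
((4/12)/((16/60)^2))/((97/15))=1125/1552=0.72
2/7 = 0.29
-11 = -11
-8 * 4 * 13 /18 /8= -26 /9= -2.89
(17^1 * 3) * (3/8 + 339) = 138465/8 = 17308.12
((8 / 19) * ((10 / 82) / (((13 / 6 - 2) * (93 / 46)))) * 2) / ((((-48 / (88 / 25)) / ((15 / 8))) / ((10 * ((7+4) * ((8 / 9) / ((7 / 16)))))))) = -14248960 / 1521387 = -9.37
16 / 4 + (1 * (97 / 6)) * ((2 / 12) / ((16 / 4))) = 673 / 144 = 4.67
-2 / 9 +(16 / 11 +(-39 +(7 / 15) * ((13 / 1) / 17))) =-314812 / 8415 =-37.41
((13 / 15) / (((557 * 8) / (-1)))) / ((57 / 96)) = -52 / 158745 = -0.00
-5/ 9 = -0.56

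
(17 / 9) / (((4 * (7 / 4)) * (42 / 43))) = 731 / 2646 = 0.28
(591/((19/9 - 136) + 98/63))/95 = -1773/37715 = -0.05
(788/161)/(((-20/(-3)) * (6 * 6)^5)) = 197/16225090560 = 0.00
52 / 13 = 4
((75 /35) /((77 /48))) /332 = 180 /44737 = 0.00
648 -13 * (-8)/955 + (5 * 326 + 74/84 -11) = 90969073/40110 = 2267.99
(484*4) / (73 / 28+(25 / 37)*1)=2005696 / 3401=589.74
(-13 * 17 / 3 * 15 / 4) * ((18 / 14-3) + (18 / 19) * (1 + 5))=-1096.69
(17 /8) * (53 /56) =901 /448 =2.01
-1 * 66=-66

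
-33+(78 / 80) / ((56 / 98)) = -5007 / 160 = -31.29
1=1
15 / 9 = 5 / 3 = 1.67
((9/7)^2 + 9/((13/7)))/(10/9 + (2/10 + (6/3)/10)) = 46575/10829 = 4.30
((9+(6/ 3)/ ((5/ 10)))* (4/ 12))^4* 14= 399854/ 81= 4936.47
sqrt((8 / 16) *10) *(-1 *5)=-5 *sqrt(5)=-11.18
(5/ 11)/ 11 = 5/ 121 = 0.04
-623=-623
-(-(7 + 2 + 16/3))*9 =129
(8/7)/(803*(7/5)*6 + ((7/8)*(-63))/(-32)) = 10240/60452427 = 0.00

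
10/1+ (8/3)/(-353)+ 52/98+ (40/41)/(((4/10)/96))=520541732/2127531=244.67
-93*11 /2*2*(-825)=843975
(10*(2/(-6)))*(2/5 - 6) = 56/3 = 18.67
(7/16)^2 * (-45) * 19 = -41895/256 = -163.65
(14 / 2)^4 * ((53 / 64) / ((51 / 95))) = 3703.75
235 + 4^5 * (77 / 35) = 2487.80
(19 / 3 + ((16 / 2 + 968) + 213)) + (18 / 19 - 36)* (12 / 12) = 1160.28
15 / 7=2.14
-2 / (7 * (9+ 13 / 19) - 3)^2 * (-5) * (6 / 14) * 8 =86640 / 10607527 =0.01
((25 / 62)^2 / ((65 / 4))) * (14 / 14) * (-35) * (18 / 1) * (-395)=31106250 / 12493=2489.89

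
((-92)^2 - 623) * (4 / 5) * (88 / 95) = 2760032 / 475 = 5810.59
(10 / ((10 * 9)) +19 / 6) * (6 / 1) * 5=295 / 3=98.33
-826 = -826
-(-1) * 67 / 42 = 67 / 42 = 1.60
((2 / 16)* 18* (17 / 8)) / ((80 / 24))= 459 / 320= 1.43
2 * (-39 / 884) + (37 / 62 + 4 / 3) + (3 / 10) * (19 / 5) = 235717 / 79050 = 2.98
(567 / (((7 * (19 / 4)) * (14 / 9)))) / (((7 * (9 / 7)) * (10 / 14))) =162 / 95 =1.71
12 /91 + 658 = 59890 /91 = 658.13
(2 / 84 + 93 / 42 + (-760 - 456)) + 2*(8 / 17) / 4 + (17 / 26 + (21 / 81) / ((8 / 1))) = -405273031 / 334152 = -1212.84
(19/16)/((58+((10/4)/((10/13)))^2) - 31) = 19/601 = 0.03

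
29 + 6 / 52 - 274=-6367 / 26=-244.88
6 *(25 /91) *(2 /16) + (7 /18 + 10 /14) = 4289 /3276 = 1.31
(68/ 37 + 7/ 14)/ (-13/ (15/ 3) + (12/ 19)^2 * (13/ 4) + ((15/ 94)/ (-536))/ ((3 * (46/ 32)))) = -22616417155/ 12611801944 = -1.79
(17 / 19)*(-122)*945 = -1959930 / 19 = -103154.21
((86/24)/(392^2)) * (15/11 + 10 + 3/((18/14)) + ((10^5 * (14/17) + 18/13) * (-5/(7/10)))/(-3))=5978712561/1307450144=4.57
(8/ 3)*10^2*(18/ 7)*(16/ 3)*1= 25600/ 7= 3657.14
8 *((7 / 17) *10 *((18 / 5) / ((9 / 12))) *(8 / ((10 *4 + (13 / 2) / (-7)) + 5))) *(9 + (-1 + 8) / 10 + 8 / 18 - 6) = 118.95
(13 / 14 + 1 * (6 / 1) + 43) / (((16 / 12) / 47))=98559 / 56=1759.98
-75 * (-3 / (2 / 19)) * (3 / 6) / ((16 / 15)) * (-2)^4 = 64125 / 4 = 16031.25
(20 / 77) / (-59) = -20 / 4543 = -0.00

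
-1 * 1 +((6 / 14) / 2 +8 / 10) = 1 / 70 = 0.01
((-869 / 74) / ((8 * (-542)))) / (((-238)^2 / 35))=4345 / 2596431488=0.00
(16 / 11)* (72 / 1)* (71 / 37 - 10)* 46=-15844608 / 407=-38930.24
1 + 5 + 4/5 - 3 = 19/5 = 3.80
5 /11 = 0.45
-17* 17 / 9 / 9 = -289 / 81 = -3.57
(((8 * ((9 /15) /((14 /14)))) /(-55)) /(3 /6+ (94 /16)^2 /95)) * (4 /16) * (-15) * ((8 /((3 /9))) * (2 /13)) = 1050624 /750607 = 1.40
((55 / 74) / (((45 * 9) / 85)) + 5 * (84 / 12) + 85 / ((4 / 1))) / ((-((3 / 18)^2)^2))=-2704780 / 37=-73102.16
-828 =-828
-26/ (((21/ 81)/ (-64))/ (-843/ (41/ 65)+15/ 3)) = -8545712.61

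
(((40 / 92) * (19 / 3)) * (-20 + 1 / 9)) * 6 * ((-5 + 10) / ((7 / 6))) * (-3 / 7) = 680200 / 1127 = 603.55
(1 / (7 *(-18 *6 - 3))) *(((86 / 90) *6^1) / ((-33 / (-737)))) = -0.16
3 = 3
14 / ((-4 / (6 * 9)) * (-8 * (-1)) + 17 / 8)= 9.14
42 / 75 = 0.56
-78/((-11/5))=390/11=35.45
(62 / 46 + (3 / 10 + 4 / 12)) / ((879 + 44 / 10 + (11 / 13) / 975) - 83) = 1155115 / 466673726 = 0.00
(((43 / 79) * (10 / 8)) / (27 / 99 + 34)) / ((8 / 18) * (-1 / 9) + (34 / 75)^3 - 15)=-2993203125 / 2255045220116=-0.00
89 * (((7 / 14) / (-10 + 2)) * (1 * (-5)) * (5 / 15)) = 9.27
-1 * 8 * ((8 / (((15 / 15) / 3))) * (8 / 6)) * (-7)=1792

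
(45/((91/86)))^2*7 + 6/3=14979266/1183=12662.10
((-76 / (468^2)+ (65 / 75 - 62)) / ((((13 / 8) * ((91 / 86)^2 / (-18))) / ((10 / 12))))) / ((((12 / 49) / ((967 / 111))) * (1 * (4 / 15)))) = 149628957599785 / 2225530242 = 67232.95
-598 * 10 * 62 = -370760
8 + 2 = 10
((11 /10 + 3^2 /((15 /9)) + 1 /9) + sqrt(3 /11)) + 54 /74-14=-4435 /666 + sqrt(33) /11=-6.14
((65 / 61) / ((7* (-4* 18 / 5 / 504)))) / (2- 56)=325 / 3294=0.10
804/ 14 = 402/ 7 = 57.43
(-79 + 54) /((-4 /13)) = 325 /4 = 81.25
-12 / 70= -6 / 35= -0.17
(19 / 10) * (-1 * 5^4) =-2375 / 2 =-1187.50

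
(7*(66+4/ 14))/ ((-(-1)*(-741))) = -464/ 741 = -0.63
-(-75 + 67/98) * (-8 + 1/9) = -517093/882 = -586.27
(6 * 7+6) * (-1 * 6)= -288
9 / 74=0.12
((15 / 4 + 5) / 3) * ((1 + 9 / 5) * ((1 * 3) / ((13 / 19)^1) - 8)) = -2303 / 78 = -29.53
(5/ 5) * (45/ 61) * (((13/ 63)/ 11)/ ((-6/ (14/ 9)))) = -65/ 18117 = -0.00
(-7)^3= -343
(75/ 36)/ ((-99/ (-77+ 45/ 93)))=14825/ 9207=1.61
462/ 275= 1.68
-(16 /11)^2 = -256 /121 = -2.12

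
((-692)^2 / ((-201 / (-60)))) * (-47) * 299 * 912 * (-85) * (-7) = -73033654875417600 / 67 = -1090054550379367.16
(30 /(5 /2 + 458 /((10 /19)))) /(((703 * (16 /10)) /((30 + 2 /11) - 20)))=7000 /22495297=0.00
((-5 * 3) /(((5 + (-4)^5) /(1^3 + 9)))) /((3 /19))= 0.93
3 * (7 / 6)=7 / 2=3.50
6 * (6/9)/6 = 2/3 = 0.67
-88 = -88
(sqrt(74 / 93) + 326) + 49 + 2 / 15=376.03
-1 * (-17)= 17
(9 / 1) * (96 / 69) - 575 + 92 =-10821 / 23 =-470.48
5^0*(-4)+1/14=-55/14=-3.93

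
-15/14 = -1.07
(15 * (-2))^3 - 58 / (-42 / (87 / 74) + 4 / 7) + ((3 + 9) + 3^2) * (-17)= -97603889 / 3568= -27355.35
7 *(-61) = -427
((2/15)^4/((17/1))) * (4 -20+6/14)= -1744/6024375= -0.00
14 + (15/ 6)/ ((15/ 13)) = 97/ 6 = 16.17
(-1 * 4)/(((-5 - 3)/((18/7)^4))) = 21.86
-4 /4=-1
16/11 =1.45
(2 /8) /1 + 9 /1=37 /4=9.25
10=10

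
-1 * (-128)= 128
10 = 10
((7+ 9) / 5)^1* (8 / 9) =128 / 45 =2.84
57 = 57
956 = 956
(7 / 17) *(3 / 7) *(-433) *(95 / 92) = -123405 / 1564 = -78.90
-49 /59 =-0.83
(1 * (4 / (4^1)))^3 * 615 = 615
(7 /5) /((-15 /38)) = -266 /75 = -3.55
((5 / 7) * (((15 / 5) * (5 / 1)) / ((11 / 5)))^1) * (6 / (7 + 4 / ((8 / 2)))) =1125 / 308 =3.65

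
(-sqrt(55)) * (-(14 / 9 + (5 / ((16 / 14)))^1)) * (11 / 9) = 4697 * sqrt(55) / 648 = 53.76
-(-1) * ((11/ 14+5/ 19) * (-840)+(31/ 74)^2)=-91649981/ 104044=-880.88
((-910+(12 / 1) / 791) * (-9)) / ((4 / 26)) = 42108183 / 791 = 53234.11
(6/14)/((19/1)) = 3/133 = 0.02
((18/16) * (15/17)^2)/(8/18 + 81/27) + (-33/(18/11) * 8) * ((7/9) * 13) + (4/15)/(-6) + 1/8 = -1972546004/1209465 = -1630.92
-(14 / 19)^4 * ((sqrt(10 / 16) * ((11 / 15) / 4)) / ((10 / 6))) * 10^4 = -10564400 * sqrt(10) / 130321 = -256.35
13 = 13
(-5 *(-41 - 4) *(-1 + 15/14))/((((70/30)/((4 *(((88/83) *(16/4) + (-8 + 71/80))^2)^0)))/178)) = 240300/49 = 4904.08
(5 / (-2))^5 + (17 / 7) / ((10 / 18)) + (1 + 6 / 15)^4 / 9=-117001051 / 1260000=-92.86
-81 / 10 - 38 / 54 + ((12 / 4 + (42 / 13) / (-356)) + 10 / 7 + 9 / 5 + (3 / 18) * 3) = -4557599 / 2186730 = -2.08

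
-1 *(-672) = 672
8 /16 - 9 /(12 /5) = -13 /4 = -3.25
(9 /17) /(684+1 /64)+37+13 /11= 312574116 /8186299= 38.18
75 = 75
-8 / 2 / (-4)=1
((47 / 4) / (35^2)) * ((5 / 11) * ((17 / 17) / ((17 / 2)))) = 47 / 91630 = 0.00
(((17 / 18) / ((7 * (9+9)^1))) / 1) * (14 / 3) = 17 / 486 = 0.03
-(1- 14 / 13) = 1 / 13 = 0.08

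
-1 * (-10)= 10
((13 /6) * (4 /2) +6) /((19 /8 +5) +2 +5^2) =248 /825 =0.30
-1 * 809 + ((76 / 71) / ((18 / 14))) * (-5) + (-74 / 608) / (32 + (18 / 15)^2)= -132056609059 / 162398016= -813.17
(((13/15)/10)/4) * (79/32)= 0.05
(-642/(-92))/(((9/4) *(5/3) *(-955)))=-214/109825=-0.00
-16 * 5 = -80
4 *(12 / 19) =48 / 19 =2.53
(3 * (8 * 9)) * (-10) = -2160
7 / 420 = 1 / 60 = 0.02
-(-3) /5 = 3 /5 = 0.60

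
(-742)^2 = 550564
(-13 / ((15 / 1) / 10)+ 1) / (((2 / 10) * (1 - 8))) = 115 / 21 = 5.48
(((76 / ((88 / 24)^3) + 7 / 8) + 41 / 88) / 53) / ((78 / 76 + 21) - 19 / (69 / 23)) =874779 / 252402854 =0.00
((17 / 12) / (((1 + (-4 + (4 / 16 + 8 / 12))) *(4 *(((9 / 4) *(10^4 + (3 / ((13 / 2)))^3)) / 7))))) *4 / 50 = -261443 / 61791232500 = -0.00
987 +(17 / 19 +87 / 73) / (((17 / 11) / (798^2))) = 1068173211 / 1241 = 860735.87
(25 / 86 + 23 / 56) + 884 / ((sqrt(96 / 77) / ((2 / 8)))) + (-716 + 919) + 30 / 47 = 221 * sqrt(462) / 24 + 23126351 / 113176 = 402.27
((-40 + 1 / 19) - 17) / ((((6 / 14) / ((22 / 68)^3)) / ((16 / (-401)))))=20161988 / 112296441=0.18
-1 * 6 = -6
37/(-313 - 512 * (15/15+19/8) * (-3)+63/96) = 0.01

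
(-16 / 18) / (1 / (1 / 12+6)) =-146 / 27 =-5.41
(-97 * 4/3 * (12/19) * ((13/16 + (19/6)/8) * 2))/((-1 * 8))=2813/114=24.68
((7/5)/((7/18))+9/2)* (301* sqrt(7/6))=2633.45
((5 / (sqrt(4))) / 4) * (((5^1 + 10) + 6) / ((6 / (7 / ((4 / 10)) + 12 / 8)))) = 665 / 16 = 41.56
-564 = -564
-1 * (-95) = 95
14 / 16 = 0.88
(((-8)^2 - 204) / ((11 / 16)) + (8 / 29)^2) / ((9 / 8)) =-5021696 / 27753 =-180.94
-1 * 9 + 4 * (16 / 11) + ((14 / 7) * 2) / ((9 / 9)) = 9 / 11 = 0.82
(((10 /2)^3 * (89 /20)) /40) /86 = 445 /2752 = 0.16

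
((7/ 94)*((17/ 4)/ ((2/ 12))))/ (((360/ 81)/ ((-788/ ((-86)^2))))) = -632961/ 13904480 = -0.05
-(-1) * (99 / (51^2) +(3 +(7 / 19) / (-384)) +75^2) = 11866963865 / 2108544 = 5628.04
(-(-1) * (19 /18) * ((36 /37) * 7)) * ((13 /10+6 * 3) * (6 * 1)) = 832.51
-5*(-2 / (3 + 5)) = 5 / 4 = 1.25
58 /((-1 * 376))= -29 /188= -0.15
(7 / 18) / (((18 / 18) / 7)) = 49 / 18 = 2.72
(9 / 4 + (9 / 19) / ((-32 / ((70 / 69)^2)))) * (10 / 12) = 898465 / 482448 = 1.86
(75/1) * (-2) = -150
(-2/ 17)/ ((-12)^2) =-1/ 1224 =-0.00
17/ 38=0.45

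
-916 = -916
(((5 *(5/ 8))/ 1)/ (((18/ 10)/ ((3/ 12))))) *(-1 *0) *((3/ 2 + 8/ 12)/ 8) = 0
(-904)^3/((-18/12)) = 1477526528/3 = 492508842.67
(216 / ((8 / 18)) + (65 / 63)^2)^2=3737103719281 / 15752961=237231.83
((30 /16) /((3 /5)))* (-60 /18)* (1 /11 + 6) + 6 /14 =-58229 /924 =-63.02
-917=-917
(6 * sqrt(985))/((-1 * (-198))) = sqrt(985)/33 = 0.95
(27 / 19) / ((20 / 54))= 729 / 190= 3.84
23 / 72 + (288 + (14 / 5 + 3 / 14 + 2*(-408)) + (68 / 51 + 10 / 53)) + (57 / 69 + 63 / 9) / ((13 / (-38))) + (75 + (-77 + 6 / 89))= -1947515802097 / 3554165160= -547.95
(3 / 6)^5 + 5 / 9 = 169 / 288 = 0.59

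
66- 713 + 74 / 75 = -48451 / 75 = -646.01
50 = 50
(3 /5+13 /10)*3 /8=57 /80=0.71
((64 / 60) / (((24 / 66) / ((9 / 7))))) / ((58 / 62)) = 4092 / 1015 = 4.03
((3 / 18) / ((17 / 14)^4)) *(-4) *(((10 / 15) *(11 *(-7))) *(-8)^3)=-6058049536 / 751689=-8059.25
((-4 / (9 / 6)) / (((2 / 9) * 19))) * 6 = -72 / 19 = -3.79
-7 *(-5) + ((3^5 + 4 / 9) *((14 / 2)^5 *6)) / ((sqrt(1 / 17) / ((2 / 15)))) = 35 + 147296548 *sqrt(17) / 45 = 13496017.79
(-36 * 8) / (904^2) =-9 / 25538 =-0.00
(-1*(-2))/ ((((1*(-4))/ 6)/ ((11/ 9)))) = -11/ 3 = -3.67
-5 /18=-0.28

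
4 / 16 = 1 / 4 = 0.25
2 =2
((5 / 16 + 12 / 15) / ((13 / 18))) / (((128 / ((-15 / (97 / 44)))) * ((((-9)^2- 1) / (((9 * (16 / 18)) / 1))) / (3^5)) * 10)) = -0.20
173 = 173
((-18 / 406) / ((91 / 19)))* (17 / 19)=-0.01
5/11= 0.45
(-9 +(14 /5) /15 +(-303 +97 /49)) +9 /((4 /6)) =-2178053 /7350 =-296.33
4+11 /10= 51 /10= 5.10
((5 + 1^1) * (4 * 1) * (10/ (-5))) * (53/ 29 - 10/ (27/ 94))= 413264/ 261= 1583.39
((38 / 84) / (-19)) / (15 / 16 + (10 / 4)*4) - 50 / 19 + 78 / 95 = -126572 / 69825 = -1.81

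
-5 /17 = -0.29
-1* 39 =-39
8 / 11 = 0.73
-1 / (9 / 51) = -17 / 3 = -5.67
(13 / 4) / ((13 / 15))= 15 / 4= 3.75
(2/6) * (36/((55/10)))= 24/11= 2.18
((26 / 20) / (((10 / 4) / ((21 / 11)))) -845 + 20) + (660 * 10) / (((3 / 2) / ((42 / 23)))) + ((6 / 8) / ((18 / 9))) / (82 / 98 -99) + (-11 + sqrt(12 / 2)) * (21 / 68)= 21 * sqrt(6) / 68 + 5964191734593 / 827512400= 7208.13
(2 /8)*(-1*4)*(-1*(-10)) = -10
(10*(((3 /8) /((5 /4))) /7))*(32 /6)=16 /7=2.29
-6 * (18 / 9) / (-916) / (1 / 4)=12 / 229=0.05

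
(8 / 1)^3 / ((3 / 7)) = 3584 / 3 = 1194.67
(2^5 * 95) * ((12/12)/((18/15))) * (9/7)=22800/7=3257.14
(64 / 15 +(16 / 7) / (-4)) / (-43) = -388 / 4515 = -0.09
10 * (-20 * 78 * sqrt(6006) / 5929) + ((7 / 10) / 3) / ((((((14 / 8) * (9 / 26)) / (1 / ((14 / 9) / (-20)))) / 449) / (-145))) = 6770920 / 21 -15600 * sqrt(6006) / 5929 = 322220.85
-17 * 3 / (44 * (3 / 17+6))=-289 / 1540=-0.19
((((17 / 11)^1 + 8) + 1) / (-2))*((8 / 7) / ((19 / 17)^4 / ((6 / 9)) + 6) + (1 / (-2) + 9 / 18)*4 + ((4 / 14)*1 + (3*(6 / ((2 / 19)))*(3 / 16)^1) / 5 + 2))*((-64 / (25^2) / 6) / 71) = 159923565764 / 14281324509375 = 0.01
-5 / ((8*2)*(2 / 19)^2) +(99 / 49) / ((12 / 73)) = -49901 / 3136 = -15.91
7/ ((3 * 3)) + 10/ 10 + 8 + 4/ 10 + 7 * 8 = 2978/ 45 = 66.18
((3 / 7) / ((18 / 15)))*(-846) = -302.14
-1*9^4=-6561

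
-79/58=-1.36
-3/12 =-0.25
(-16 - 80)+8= -88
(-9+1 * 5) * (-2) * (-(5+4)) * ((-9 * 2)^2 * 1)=-23328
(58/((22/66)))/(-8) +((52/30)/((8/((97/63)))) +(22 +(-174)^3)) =-9956564257/1890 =-5268023.42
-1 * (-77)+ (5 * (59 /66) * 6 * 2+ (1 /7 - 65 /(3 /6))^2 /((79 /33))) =305502630 /42581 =7174.62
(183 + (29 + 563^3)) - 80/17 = 178453754.29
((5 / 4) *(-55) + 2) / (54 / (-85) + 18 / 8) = -7565 / 183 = -41.34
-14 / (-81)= 14 / 81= 0.17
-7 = -7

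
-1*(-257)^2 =-66049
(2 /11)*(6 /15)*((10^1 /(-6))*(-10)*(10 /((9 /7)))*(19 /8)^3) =1200325 /9504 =126.30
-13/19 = -0.68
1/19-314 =-313.95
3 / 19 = 0.16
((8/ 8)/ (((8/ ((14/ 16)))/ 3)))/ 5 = 21/ 320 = 0.07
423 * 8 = 3384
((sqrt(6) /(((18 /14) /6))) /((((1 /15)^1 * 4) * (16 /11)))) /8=385 * sqrt(6) /256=3.68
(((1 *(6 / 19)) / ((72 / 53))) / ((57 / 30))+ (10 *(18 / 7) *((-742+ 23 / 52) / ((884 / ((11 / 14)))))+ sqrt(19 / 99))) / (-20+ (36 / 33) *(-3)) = 225750250715 / 312241133568 - sqrt(209) / 768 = 0.70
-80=-80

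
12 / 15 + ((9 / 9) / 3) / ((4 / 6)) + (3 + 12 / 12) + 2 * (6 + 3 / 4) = 94 / 5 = 18.80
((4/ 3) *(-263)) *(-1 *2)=2104/ 3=701.33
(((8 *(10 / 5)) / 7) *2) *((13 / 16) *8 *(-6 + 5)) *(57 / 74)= -5928 / 259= -22.89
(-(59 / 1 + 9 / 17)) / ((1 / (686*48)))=-33323136 / 17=-1960184.47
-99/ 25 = -3.96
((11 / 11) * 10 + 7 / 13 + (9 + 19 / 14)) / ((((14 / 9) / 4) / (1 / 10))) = 34227 / 6370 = 5.37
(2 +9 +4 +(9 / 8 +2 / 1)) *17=2465 / 8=308.12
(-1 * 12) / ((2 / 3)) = -18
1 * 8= 8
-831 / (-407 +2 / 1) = 277 / 135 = 2.05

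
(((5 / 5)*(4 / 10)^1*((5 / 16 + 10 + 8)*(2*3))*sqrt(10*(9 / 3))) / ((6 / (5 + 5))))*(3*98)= 43071*sqrt(30) / 2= 117954.79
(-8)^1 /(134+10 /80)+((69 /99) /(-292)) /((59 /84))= -3204881 /50835521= -0.06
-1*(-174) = 174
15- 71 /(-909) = 13706 /909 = 15.08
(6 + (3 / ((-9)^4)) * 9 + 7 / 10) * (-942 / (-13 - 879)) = 2557687 / 361260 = 7.08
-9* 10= -90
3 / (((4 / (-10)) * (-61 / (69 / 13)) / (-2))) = -1035 / 793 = -1.31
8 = 8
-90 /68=-45 /34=-1.32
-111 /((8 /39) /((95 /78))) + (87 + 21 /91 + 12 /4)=-118317 /208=-568.83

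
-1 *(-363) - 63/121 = 43860/121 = 362.48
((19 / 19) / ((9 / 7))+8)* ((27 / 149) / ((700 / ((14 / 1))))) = 237 / 7450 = 0.03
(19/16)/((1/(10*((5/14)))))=475/112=4.24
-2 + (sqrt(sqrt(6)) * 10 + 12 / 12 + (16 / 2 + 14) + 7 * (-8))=-35 + 10 * 6^(1 / 4)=-19.35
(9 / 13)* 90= 810 / 13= 62.31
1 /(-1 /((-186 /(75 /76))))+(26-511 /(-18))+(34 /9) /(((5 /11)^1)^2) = 39173 /150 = 261.15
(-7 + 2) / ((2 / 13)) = -65 / 2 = -32.50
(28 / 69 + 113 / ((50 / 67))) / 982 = 523799 / 3387900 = 0.15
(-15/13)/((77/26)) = -0.39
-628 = -628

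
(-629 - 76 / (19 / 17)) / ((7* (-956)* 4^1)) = 697 / 26768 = 0.03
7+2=9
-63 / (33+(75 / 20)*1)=-12 / 7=-1.71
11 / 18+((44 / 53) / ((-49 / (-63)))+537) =3597295 / 6678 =538.68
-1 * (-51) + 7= 58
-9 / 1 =-9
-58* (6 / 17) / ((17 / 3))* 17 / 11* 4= -4176 / 187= -22.33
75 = 75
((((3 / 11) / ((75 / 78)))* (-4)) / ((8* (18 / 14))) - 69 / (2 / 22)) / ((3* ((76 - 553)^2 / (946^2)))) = -50950496696 / 51194025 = -995.24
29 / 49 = 0.59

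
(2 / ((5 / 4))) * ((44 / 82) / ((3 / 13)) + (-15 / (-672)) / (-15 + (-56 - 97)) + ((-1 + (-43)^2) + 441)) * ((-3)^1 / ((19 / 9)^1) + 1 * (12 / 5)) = 3588.94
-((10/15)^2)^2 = -16/81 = -0.20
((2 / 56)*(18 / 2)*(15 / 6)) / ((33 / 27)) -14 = -13.34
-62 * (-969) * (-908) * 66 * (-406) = 1461743879904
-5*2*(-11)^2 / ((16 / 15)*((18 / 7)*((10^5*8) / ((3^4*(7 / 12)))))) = -53361 / 2048000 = -0.03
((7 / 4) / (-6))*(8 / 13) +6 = 227 / 39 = 5.82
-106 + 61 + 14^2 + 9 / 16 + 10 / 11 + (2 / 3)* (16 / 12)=242923 / 1584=153.36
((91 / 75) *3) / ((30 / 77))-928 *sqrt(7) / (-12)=7007 / 750 + 232 *sqrt(7) / 3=213.95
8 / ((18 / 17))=68 / 9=7.56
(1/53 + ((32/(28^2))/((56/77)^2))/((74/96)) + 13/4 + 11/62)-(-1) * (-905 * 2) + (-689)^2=5634793845251/11915036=472914.55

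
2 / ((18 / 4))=4 / 9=0.44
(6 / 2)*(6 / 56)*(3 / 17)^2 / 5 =81 / 40460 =0.00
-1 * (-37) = 37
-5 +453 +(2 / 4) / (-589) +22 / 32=4228423 / 9424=448.69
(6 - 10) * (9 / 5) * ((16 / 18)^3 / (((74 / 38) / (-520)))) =4046848 / 2997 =1350.30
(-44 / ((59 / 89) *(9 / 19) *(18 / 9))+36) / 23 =-18086 / 12213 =-1.48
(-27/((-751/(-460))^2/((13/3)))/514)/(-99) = 1375400/1594430827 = 0.00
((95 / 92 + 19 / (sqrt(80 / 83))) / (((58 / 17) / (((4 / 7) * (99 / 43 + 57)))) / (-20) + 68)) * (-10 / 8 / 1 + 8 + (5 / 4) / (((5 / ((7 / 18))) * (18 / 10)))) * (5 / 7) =75655684375 / 1025051038074 + 3026227375 * sqrt(415) / 44567436438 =1.46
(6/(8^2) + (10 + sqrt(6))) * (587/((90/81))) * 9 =47547 * sqrt(6)/10 + 15357681/320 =59639.34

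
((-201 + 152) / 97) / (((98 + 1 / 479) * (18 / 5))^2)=-281065225 / 69256162885572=-0.00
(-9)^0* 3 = 3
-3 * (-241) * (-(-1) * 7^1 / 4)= 5061 / 4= 1265.25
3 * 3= 9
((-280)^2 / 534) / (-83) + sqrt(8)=-39200 / 22161 + 2 * sqrt(2)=1.06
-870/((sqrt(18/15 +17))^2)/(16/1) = -2175/728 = -2.99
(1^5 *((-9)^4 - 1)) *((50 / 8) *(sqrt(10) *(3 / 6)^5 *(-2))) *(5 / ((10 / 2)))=-5125 *sqrt(10) / 2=-8103.34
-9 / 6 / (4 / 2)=-0.75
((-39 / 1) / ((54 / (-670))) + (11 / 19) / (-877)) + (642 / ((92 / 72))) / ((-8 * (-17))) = 57180856675 / 117274194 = 487.58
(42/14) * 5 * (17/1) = 255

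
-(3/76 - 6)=453/76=5.96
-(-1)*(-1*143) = -143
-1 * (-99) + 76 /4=118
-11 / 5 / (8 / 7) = -1.92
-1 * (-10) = 10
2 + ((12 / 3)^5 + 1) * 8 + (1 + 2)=8205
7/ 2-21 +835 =1635/ 2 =817.50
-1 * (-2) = 2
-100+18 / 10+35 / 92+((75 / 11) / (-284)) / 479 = -4208335332 / 43021385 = -97.82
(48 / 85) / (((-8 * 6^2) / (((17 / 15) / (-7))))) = 1 / 3150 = 0.00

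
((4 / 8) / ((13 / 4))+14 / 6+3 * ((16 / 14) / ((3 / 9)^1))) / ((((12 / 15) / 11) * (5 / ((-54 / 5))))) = -379.35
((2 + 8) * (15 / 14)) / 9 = 25 / 21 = 1.19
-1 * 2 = -2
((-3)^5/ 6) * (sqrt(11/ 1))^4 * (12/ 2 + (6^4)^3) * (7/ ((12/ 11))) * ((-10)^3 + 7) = 271878032423489877/ 4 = 67969508105872469.25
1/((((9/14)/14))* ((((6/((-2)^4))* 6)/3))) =784/27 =29.04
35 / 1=35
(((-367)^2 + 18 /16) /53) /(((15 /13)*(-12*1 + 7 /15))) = -14007773 /73352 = -190.97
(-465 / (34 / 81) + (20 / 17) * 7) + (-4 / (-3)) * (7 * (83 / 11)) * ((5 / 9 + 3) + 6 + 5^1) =-752249 / 10098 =-74.49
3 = 3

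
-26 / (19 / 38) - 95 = -147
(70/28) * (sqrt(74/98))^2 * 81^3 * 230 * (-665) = -1074108691125/7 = -153444098732.14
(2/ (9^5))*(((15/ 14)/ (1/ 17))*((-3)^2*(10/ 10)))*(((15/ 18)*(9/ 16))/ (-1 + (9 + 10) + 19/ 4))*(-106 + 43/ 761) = -0.01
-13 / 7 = -1.86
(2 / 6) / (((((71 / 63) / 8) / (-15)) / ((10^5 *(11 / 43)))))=-2772000000 / 3053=-907959.38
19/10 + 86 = 879/10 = 87.90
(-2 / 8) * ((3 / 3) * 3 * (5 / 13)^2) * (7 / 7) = -75 / 676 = -0.11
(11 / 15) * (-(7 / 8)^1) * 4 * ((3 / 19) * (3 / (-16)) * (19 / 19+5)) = 693 / 1520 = 0.46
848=848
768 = 768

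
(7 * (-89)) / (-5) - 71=268 / 5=53.60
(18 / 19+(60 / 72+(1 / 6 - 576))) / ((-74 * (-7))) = -10907 / 9842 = -1.11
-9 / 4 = -2.25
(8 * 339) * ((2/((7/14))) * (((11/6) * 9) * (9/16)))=100683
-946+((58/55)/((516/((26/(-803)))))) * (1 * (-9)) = -1796542739/1899095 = -946.00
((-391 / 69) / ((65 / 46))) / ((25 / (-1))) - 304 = -303.84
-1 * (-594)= 594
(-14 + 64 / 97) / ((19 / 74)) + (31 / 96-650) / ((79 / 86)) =-5305787633 / 6988656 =-759.20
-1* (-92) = 92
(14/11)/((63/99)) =2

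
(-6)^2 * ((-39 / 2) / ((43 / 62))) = -43524 / 43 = -1012.19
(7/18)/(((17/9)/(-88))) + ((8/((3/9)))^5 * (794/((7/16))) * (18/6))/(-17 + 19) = 2579507967892/119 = 21676537545.31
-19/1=-19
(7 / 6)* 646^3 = 943551476 / 3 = 314517158.67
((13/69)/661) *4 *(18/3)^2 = 624/15203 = 0.04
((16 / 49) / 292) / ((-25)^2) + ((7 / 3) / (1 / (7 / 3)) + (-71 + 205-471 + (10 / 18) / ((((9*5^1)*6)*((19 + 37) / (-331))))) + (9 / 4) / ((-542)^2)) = -105829325240953409 / 319178625255000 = -331.57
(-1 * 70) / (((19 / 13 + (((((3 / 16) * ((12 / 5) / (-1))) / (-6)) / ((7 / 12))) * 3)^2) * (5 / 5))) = -4459000 / 102577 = -43.47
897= 897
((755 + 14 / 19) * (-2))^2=824723524 / 361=2284552.70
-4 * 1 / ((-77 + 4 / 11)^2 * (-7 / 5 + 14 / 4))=-4840 / 14923629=-0.00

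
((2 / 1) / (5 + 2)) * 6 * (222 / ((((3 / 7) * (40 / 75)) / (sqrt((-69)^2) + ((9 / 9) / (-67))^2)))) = 515720430 / 4489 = 114885.37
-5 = -5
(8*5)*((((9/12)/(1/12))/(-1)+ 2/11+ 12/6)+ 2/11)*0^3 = 0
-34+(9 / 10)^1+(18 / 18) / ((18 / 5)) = -1477 / 45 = -32.82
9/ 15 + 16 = 16.60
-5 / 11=-0.45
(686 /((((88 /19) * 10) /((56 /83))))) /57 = 0.18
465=465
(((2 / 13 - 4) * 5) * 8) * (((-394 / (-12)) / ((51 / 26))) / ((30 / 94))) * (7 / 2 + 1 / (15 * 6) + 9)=-417025360 / 4131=-100950.22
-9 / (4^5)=-9 / 1024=-0.01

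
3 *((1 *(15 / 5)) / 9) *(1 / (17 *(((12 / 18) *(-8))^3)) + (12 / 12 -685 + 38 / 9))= -426008819 / 626688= -679.78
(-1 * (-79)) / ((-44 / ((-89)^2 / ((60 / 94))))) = -29410673 / 1320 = -22280.81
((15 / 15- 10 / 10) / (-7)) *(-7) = 0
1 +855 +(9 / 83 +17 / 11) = 783038 / 913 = 857.65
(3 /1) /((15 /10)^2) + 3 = 13 /3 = 4.33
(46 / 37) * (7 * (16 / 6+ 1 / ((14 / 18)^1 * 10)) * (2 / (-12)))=-13501 / 3330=-4.05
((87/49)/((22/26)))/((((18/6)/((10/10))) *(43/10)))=3770/23177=0.16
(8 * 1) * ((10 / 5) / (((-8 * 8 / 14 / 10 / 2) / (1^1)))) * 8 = -560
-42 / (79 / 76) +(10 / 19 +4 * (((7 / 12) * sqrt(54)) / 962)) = -59858 / 1501 +7 * sqrt(6) / 962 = -39.86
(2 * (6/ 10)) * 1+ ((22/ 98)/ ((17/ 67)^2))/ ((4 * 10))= 729107/ 566440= 1.29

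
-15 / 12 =-5 / 4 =-1.25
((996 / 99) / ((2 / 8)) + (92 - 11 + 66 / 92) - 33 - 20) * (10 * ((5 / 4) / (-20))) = -523405 / 12144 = -43.10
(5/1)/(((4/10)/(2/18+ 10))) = 126.39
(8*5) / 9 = 40 / 9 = 4.44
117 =117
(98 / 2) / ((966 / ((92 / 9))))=14 / 27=0.52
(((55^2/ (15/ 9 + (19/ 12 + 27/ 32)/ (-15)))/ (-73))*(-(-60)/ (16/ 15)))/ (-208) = 7.45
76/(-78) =-38/39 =-0.97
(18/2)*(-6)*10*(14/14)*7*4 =-15120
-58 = -58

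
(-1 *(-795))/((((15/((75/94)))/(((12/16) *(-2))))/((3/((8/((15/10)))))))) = -107325/3008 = -35.68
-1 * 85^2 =-7225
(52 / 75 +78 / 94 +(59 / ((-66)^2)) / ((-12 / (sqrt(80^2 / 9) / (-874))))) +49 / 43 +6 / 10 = 1412095084121 / 432800888850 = 3.26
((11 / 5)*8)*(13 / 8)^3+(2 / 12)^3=652549 / 8640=75.53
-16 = -16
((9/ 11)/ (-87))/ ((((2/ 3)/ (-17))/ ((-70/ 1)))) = -16.79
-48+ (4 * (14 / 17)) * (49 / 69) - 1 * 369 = -486397 / 1173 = -414.66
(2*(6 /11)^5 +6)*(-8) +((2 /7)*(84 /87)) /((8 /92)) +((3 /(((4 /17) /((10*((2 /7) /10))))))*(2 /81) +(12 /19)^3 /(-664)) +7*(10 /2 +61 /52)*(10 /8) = 8.50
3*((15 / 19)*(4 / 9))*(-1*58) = -1160 / 19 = -61.05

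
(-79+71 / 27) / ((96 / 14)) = -7217 / 648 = -11.14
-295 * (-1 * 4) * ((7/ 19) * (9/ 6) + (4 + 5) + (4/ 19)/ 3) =647230/ 57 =11354.91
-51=-51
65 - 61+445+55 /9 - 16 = 3952 /9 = 439.11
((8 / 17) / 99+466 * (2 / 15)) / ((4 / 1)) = 130723 / 8415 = 15.53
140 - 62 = 78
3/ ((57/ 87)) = 87/ 19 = 4.58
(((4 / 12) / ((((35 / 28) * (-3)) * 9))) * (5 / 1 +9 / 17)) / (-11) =376 / 75735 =0.00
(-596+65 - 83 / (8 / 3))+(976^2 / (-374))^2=1814644815959 / 279752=6486619.63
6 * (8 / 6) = 8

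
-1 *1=-1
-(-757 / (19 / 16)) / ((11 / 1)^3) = 12112 / 25289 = 0.48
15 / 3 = 5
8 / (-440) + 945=944.98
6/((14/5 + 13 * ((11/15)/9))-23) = -405/1292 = -0.31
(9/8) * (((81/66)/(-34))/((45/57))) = -0.05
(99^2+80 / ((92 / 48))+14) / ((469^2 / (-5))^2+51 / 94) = 532756750 / 104603703397727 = 0.00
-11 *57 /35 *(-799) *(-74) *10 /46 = -37072002 /161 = -230260.88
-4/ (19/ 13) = -52/ 19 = -2.74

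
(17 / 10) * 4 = 34 / 5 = 6.80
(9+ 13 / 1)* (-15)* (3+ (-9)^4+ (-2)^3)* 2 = -4326960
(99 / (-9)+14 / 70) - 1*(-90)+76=776 / 5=155.20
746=746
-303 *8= -2424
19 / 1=19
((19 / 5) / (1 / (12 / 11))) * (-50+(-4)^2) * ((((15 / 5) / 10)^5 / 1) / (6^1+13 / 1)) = -12393 / 687500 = -0.02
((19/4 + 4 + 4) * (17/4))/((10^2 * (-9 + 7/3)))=-0.08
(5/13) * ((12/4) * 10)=150/13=11.54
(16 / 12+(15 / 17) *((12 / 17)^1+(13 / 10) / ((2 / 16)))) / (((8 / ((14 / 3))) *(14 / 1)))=2413 / 5202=0.46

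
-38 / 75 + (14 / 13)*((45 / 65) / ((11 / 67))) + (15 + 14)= 4605833 / 139425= 33.03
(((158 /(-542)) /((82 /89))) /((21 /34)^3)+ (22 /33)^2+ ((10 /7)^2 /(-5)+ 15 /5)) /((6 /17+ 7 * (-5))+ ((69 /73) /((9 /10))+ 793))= 216252933277 /96973979650506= 0.00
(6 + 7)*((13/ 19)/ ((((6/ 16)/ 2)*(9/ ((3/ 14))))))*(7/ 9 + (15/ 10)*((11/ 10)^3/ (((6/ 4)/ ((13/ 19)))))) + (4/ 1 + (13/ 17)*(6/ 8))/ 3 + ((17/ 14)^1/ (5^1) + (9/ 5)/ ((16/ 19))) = 40447569761/ 6959358000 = 5.81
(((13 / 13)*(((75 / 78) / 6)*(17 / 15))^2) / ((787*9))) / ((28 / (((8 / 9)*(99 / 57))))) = 79475 / 309493724904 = 0.00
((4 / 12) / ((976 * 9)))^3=1 / 18299564126208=0.00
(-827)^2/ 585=683929/ 585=1169.11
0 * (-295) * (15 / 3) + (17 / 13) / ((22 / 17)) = 289 / 286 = 1.01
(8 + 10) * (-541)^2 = 5268258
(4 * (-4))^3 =-4096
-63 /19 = -3.32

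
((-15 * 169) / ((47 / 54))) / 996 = -22815 / 7802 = -2.92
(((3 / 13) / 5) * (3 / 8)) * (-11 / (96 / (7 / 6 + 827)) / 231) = -4969 / 698880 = -0.01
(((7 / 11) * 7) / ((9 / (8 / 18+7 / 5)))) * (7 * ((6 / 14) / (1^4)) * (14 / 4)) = 28469 / 2970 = 9.59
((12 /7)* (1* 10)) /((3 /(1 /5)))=8 /7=1.14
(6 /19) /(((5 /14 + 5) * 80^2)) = 7 /760000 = 0.00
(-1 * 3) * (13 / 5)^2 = -507 / 25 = -20.28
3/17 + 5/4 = 97/68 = 1.43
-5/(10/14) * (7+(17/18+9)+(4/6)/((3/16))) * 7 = -2009/2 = -1004.50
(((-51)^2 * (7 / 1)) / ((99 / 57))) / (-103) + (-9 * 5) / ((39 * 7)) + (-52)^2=268280216 / 103103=2602.06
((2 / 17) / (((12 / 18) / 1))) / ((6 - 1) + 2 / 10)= 0.03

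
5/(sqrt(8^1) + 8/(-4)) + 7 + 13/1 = 5* sqrt(2)/2 + 45/2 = 26.04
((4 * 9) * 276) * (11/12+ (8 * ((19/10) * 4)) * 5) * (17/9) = 5722676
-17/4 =-4.25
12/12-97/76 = -0.28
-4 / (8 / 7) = -7 / 2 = -3.50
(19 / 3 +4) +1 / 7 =220 / 21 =10.48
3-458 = -455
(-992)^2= 984064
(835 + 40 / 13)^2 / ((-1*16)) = -118701025 / 2704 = -43898.31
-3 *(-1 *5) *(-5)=-75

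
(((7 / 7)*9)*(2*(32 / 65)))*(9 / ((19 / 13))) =5184 / 95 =54.57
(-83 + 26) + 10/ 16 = -451/ 8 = -56.38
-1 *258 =-258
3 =3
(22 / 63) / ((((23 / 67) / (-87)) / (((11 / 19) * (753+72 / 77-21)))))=-804137752 / 21413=-37553.72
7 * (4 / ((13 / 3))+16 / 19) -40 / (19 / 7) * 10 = -33348 / 247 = -135.01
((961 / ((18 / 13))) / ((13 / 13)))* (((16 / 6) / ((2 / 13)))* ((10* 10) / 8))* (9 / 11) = 4060225 / 33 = 123037.12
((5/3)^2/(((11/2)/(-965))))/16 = -24125/792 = -30.46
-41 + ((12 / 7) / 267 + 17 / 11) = -270338 / 6853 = -39.45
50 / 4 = 25 / 2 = 12.50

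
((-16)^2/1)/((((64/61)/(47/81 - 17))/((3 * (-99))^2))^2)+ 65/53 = 103427157656055185/212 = 487863951207807.48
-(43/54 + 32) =-32.80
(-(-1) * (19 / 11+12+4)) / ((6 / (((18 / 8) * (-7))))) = -4095 / 88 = -46.53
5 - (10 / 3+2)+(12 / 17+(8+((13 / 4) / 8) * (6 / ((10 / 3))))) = 74287 / 8160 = 9.10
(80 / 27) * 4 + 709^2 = 13572707 / 27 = 502692.85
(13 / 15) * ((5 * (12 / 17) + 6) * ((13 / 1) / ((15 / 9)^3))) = 246402 / 10625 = 23.19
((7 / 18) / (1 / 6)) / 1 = 2.33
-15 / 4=-3.75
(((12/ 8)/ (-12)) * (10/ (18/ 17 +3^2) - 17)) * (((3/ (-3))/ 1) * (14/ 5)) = -19159/ 3420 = -5.60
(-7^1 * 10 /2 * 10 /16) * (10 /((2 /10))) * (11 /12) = -48125 /48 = -1002.60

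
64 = 64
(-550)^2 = 302500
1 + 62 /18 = 40 /9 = 4.44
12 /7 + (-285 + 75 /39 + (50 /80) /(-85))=-3482235 /12376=-281.37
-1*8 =-8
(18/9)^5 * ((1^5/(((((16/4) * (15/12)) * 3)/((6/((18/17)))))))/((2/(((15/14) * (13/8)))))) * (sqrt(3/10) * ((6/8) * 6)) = 663 * sqrt(30)/140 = 25.94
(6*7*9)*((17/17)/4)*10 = 945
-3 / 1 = -3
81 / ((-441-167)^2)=81 / 369664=0.00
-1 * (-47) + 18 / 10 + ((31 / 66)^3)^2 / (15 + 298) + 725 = 100093689945044357 / 129353431775040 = 773.80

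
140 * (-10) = -1400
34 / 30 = 17 / 15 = 1.13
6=6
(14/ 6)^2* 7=343/ 9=38.11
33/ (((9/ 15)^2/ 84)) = 7700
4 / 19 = 0.21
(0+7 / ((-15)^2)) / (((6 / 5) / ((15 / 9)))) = 7 / 162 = 0.04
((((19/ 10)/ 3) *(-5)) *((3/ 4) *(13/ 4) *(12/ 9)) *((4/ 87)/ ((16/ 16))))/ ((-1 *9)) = 247/ 4698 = 0.05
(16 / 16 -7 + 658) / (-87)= -652 / 87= -7.49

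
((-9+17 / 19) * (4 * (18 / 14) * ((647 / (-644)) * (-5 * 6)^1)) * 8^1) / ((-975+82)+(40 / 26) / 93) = 3379203360 / 300231673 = 11.26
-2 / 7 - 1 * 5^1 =-37 / 7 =-5.29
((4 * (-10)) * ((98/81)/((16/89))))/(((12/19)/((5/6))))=-2071475/5832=-355.19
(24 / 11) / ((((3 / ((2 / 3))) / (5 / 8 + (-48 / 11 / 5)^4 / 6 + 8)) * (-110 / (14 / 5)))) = -2979531394 / 27680640625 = -0.11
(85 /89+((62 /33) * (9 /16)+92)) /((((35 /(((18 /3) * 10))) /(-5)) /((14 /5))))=-2208903 /979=-2256.28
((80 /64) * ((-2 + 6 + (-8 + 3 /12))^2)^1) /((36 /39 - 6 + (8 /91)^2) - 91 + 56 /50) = -232903125 /1258038848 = -0.19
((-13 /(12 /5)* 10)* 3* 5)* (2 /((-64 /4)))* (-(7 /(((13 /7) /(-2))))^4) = -327992.77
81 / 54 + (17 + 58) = 153 / 2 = 76.50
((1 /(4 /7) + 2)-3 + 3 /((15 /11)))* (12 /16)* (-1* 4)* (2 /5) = -177 /50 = -3.54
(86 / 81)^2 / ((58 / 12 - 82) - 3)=-14792 / 1051947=-0.01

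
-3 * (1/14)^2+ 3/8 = 141/392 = 0.36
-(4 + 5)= -9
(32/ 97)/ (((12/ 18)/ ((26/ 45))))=416/ 1455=0.29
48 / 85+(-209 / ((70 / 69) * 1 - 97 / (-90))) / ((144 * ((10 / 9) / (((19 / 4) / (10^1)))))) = 2527143 / 9424256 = 0.27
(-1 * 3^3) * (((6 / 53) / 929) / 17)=-162 / 837029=-0.00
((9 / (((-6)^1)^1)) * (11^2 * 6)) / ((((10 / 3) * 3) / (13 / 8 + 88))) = -780813 / 80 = -9760.16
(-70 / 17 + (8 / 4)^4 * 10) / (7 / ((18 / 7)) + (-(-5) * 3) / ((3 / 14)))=47700 / 22253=2.14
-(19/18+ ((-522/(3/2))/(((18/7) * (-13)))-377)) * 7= 598745/234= 2558.74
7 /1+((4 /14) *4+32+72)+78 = 1331 /7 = 190.14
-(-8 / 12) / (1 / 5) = 10 / 3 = 3.33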